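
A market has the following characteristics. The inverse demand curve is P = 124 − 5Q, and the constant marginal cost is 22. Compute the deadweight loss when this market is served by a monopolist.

Perfect competition: P = MC = 22, so 124 − 5Q = 22 and Q = 20.4.
The monopolist equates marginal revenue to marginal cost: 124 − 10Q = 22, so Q = 10.2. From demand, P = 73.
DWL is the triangle between Q = 10.2 and Q = 20.4: ½·(20.4 − 10.2)·(73 − 22) = 260.1.

DWL = 260.1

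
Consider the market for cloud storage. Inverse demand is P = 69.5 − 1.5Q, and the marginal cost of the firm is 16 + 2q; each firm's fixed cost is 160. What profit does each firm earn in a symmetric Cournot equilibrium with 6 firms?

With 6 symmetric Cournot firms, each firm's FOC gives 69.5 − 10.5q = 16 + 2q, so q = 4.28, Q = 6·4.28 = 25.68, and P = 30.98.
Each firm's profit = 30.98·4.28 − (16·4.28 + ½·2·4.28²) − 160 = −114.204.

π_i = −114.204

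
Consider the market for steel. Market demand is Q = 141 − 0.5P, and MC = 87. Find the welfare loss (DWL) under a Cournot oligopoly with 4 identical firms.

Inverting demand: P = 282 − 2Q.
Under competition P = MC = 87, so Q = (282 − 87)/2 = 97.5.
Cournot with 4 identical firms: the symmetric best-response condition is 282 − 10q = 87. Each firm produces q = 19.5, total output Q = 78, price P = 126.
DWL is the triangle between Q = 78 and Q = 97.5: ½·(97.5 − 78)·(126 − 87) = 380.25.

DWL = 380.25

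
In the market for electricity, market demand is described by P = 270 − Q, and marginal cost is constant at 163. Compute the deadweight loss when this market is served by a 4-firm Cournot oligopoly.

Under competition P = MC = 163, so Q = (270 − 163)/1 = 107.
With 4 symmetric Cournot firms, each firm's FOC gives 270 − 5q = 163, so q = 21.4, Q = 4·21.4 = 85.6, and P = 184.4.
DWL is the triangle between Q = 85.6 and Q = 107: ½·(107 − 85.6)·(184.4 − 163) = 228.98.

DWL = 228.98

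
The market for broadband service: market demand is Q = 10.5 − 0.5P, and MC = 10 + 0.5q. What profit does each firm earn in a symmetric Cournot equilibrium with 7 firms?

Inverting demand: P = 21 − 2Q.
With 7 symmetric Cournot firms, each firm's FOC gives 21 − 16q = 10 + 0.5q, so q = 2/3, Q = 7·2/3 = 14/3, and P = 35/3.
Each firm's profit = 35/3·2/3 − (10·2/3 + ½·0.5·(2/3)²) = 1.

π_i = 1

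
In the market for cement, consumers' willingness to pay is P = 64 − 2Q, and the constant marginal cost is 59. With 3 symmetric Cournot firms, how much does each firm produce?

With 3 symmetric Cournot firms, each firm's FOC gives 64 − 8q = 59, so q = 0.625, Q = 3·0.625 = 1.875, and P = 60.25.

q_i = 0.625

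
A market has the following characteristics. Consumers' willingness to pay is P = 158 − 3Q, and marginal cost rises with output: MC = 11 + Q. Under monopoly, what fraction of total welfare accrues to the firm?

PS/TS = 0.7

The monopolist equates marginal revenue to marginal cost: 158 − 6Q = 11 + Q, so Q = 21. From demand, P = 95.
CS = ½·(158 − 95)·21 = 661.5.
PS = P·Q − VC(Q) = 95·21 − (11·21 + ½·1·21²) = 1543.5.
Share captured = PS/TS = 1543.5/2205 = 0.7.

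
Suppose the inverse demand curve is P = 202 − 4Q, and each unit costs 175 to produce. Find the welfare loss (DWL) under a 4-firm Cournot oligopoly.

Under competition P = MC = 175, so Q = (202 − 175)/4 = 6.75.
Cournot with 4 identical firms: the symmetric best-response condition is 202 − 20q = 175. Each firm produces q = 1.35, total output Q = 5.4, price P = 180.4.
DWL is the triangle between Q = 5.4 and Q = 6.75: ½·(6.75 − 5.4)·(180.4 − 175) = 3.645.

DWL = 3.645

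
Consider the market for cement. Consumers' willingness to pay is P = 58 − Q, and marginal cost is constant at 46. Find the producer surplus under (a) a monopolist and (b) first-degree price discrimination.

Monopoly: PS = 36; Perfect PD: PS = 72

Monopoly sets MR = MC: 58 − 2Q = 46 ⇒ Q = 6, P = 58 − 6 = 52.
PS = (52 − 46)·6 = 36.
Under first-degree price discrimination the firm charges each unit its demand price and produces up to where P = MC, i.e. Q = 12. Consumer surplus is zero; producer surplus equals total surplus.
PS = ½·(58 − 46)·12 = 72.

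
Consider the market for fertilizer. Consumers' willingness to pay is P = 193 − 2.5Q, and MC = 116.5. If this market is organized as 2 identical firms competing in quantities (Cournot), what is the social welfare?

TS = 1040.4

In a 2-firm Cournot equilibrium, symmetry and the first-order condition give q = (193 − 116.5)/(7.5) = 10.2. So Q = 20.4 and P = 142.
CS = ½·(193 − 142)·20.4 = 520.2; PS = (142 − 116.5)·20.4 = 520.2; TS = 1040.4.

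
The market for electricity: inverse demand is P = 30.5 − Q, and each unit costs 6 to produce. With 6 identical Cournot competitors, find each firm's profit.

Cournot with 6 identical firms: the symmetric best-response condition is 30.5 − 7q = 6. Each firm produces q = 3.5, total output Q = 21, price P = 9.5.
Each firm's profit = (9.5 − 6)·3.5 = 12.25.

π_i = 12.25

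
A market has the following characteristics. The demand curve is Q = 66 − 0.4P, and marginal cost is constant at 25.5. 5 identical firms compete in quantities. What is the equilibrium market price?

Inverting demand: P = 165 − 2.5Q.
With 5 symmetric Cournot firms, each firm's FOC gives 165 − 15q = 25.5, so q = 9.3, Q = 5·9.3 = 46.5, and P = 48.75.

P = 48.75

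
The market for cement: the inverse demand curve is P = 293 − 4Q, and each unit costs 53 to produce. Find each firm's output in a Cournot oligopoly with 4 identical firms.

q_i = 12

In a 4-firm Cournot equilibrium, symmetry and the first-order condition give q = (293 − 53)/(20) = 12. So Q = 48 and P = 101.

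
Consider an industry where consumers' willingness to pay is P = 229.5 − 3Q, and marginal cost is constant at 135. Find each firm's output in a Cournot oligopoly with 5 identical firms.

With 5 symmetric Cournot firms, each firm's FOC gives 229.5 − 18q = 135, so q = 5.25, Q = 5·5.25 = 26.25, and P = 150.75.

q_i = 5.25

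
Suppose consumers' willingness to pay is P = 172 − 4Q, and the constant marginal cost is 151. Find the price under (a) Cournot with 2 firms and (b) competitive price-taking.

Cournot: P = 158; Competition: P = 151

Cournot with 2 identical firms: the symmetric best-response condition is 172 − 12q = 151. Each firm produces q = 1.75, total output Q = 3.5, price P = 158.
Perfect competition: P = MC = 151, so 172 − 4Q = 151 and Q = 5.25.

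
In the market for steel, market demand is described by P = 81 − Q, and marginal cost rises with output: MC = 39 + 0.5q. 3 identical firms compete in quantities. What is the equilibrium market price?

P = 53

With 3 symmetric Cournot firms, each firm's FOC gives 81 − 4q = 39 + 0.5q, so q = 28/3, Q = 3·28/3 = 28, and P = 53.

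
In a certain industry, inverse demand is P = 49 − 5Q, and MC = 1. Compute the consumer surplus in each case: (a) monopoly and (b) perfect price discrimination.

Monopoly: CS = 57.6; Perfect PD: CS = 0

The monopolist equates marginal revenue to marginal cost: 49 − 10Q = 1, so Q = 4.8. From demand, P = 25.
CS = ½·(49 − 25)·4.8 = 57.6.
With perfect price discrimination, output is the efficient level Q = 9.6 (where demand meets MC), but every buyer pays their willingness to pay: CS = 0 and PS = total surplus.
CS = 0.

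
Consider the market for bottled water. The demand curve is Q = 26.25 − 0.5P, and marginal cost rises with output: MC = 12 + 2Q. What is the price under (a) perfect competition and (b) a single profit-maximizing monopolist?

Inverting demand: P = 52.5 − 2Q.
Under competition P = MC: 52.5 − 2Q = 12 + 2Q ⇒ Q = 10.125, P = 32.25.
The monopolist equates marginal revenue to marginal cost: 52.5 − 4Q = 12 + 2Q, so Q = 6.75. From demand, P = 39.

Competition: P = 32.25; Monopoly: P = 39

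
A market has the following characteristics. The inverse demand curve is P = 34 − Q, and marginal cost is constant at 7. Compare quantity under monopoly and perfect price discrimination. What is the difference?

Q rises by 13.5

Monopoly sets MR = MC: 34 − 2Q = 7 ⇒ Q = 13.5, P = 34 − 13.5 = 20.5.
Under first-degree price discrimination the firm charges each unit its demand price and produces up to where P = MC, i.e. Q = 27. Consumer surplus is zero; producer surplus equals total surplus.
Change in quantity: 27 − 13.5 = 13.5.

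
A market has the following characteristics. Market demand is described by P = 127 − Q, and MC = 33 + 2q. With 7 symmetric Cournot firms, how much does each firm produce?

In a 7-firm Cournot equilibrium, symmetry and the first-order condition give q = (127 − 33)/(10) = 9.4. So Q = 65.8 and P = 61.2.

q_i = 9.4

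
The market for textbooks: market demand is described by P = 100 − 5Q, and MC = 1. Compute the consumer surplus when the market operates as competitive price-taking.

Perfect competition: P = MC = 1, so 100 − 5Q = 1 and Q = 19.8.
CS = ½·(100 − 1)·19.8 = 980.1.

CS = 980.1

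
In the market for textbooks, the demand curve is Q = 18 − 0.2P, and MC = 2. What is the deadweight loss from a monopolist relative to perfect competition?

Inverting demand: P = 90 − 5Q.
Perfect competition: P = MC = 2, so 90 − 5Q = 2 and Q = 17.6.
A monopolist chooses Q where MR = MC. MR = 90 − 10Q; setting this equal to 2 gives Q = 8.8 and P = 46.
DWL is the triangle between Q = 8.8 and Q = 17.6: ½·(17.6 − 8.8)·(46 − 2) = 193.6.

DWL = 193.6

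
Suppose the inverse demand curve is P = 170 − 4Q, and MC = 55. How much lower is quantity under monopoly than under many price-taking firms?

Perfect competition: P = MC = 55, so 170 − 4Q = 55 and Q = 28.75.
Monopoly sets MR = MC: 170 − 8Q = 55 ⇒ Q = 14.375, P = 170 − 4·14.375 = 112.5.
Change in quantity: 14.375 − 28.75 = −14.375.

Quantity falls by 14.375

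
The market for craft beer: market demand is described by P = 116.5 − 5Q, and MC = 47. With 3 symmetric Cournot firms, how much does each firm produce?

Cournot with 3 identical firms: the symmetric best-response condition is 116.5 − 20q = 47. Each firm produces q = 3.475, total output Q = 10.425, price P = 64.375.

q_i = 3.475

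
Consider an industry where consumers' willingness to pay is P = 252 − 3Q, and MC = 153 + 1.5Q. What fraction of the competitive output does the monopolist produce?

The monopolist equates marginal revenue to marginal cost: 252 − 6Q = 153 + 1.5Q, so Q = 13.2. From demand, P = 212.4.
Under competition P = MC: 252 − 3Q = 153 + 1.5Q ⇒ Q = 22, P = 186.
Ratio Q_m/Q_c = 13.2/22 = 0.6.

Q_m/Q_c = 0.6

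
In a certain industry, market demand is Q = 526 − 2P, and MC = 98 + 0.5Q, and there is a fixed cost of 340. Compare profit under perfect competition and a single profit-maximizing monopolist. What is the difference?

Profit rises by 2268.75

Inverting demand: P = 263 − 0.5Q.
Competitive equilibrium sets price equal to marginal cost: 263 − 0.5Q = 98 + 0.5Q, so Q = 165 and P = 180.5.
Profit = 180.5·165 − (98·165 + ½·0.5·165²) − 340 = 6466.25.
A monopolist chooses Q where MR = MC. MR = 263 − Q; setting this equal to 98 + 0.5Q gives Q = 110 and P = 208.
Profit = 208·110 − (98·110 + ½·0.5·110²) − 340 = 8735.
Change in profit: 8735 − 6466.25 = 2268.75.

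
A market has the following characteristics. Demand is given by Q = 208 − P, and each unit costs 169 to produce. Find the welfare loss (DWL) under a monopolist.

DWL = 190.125

Inverting demand: P = 208 − Q.
Competitive firms price at marginal cost: P = 169, giving Q = 39.
The monopolist equates marginal revenue to marginal cost: 208 − 2Q = 169, so Q = 19.5. From demand, P = 188.5.
DWL is the triangle between Q = 19.5 and Q = 39: ½·(39 − 19.5)·(188.5 − 169) = 190.125.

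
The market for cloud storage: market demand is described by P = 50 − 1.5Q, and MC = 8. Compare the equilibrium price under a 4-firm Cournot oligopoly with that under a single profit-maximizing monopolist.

Cournot: P = 16.4; Monopoly: P = 29

Cournot with 4 identical firms: the symmetric best-response condition is 50 − 7.5q = 8. Each firm produces q = 5.6, total output Q = 22.4, price P = 16.4.
The monopolist equates marginal revenue to marginal cost: 50 − 3Q = 8, so Q = 14. From demand, P = 29.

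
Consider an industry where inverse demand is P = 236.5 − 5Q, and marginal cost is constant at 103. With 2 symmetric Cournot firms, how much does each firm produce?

q_i = 8.9

In a 2-firm Cournot equilibrium, symmetry and the first-order condition give q = (236.5 − 103)/(15) = 8.9. So Q = 17.8 and P = 147.5.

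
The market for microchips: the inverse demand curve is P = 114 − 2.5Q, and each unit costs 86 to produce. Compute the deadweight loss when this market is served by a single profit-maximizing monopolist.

DWL = 39.2

Perfect competition: P = MC = 86, so 114 − 2.5Q = 86 and Q = 11.2.
A monopolist chooses Q where MR = MC. MR = 114 − 5Q; setting this equal to 86 gives Q = 5.6 and P = 100.
DWL is the triangle between Q = 5.6 and Q = 11.2: ½·(11.2 − 5.6)·(100 − 86) = 39.2.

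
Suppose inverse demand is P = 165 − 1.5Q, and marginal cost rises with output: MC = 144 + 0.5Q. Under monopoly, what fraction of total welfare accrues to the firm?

PS/TS = 0.7

The monopolist equates marginal revenue to marginal cost: 165 − 3Q = 144 + 0.5Q, so Q = 6. From demand, P = 156.
CS = ½·(165 − 156)·6 = 27.
PS = P·Q − VC(Q) = 156·6 − (144·6 + ½·0.5·6²) = 63.
Share captured = PS/TS = 63/90 = 0.7.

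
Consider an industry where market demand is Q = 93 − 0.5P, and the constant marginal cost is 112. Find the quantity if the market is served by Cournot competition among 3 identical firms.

Inverting demand: P = 186 − 2Q.
With 3 symmetric Cournot firms, each firm's FOC gives 186 − 8q = 112, so q = 9.25, Q = 3·9.25 = 27.75, and P = 130.5.

Q = 27.75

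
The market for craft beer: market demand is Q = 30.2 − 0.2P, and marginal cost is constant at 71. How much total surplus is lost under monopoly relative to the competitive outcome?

DWL = 160

Inverting demand: P = 151 − 5Q.
Perfect competition: P = MC = 71, so 151 − 5Q = 71 and Q = 16.
Monopoly sets MR = MC: 151 − 10Q = 71 ⇒ Q = 8, P = 151 − 5·8 = 111.
DWL is the triangle between Q = 8 and Q = 16: ½·(16 − 8)·(111 − 71) = 160.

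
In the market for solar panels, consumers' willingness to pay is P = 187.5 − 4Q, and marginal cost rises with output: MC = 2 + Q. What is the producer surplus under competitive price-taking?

PS = 688.205

Under competition P = MC: 187.5 − 4Q = 2 + Q ⇒ Q = 37.1, P = 39.1.
PS = P·Q − VC(Q) = 39.1·37.1 − (2·37.1 + ½·1·37.1²) = 688.205.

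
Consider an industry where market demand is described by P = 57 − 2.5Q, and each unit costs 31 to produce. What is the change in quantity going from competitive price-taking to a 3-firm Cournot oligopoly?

Under competition P = MC = 31, so Q = (57 − 31)/2.5 = 10.4.
In a 3-firm Cournot equilibrium, symmetry and the first-order condition give q = (57 − 31)/(10) = 2.6. So Q = 7.8 and P = 37.5.
Change in quantity: 7.8 − 10.4 = −2.6.

Q falls by 2.6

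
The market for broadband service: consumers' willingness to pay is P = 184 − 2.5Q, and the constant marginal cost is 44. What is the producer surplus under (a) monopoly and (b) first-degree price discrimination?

Monopoly: PS = 1960; Perfect PD: PS = 3920

A monopolist chooses Q where MR = MC. MR = 184 − 5Q; setting this equal to 44 gives Q = 28 and P = 114.
PS = (114 − 44)·28 = 1960.
With perfect price discrimination, output is the efficient level Q = 56 (where demand meets MC), but every buyer pays their willingness to pay: CS = 0 and PS = total surplus.
PS = ½·(184 − 44)·56 = 3920.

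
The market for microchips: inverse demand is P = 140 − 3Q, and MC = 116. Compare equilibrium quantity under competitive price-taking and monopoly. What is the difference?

Under competition P = MC = 116, so Q = (140 − 116)/3 = 8.
Monopoly sets MR = MC: 140 − 6Q = 116 ⇒ Q = 4, P = 140 − 3·4 = 128.
Change in equilibrium quantity: 4 − 8 = −4.

Q falls by 4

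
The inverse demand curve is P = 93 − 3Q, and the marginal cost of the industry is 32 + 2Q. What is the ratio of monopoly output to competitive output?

Q_m/Q_c = 0.625

Monopoly sets MR = MC: 93 − 6Q = 32 + 2Q ⇒ Q = 7.625, P = 93 − 3·7.625 = 70.125.
Under competition P = MC: 93 − 3Q = 32 + 2Q ⇒ Q = 12.2, P = 56.4.
Ratio Q_m/Q_c = 7.625/12.2 = 0.625.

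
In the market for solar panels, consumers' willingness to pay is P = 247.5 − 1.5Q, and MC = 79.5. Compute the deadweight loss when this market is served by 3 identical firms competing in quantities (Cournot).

DWL = 588

Competitive firms price at marginal cost: P = 79.5, giving Q = 112.
With 3 symmetric Cournot firms, each firm's FOC gives 247.5 − 6q = 79.5, so q = 28, Q = 3·28 = 84, and P = 121.5.
DWL is the triangle between Q = 84 and Q = 112: ½·(112 − 84)·(121.5 − 79.5) = 588.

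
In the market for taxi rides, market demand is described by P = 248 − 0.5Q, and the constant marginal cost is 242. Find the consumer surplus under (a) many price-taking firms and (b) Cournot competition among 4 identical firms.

Competition: CS = 36; Cournot: CS = 23.04

Under competition P = MC = 242, so Q = (248 − 242)/0.5 = 12.
CS = ½·(248 − 242)·12 = 36.
In a 4-firm Cournot equilibrium, symmetry and the first-order condition give q = (248 − 242)/(2.5) = 2.4. So Q = 9.6 and P = 243.2.
CS = ½·(248 − 243.2)·9.6 = 23.04.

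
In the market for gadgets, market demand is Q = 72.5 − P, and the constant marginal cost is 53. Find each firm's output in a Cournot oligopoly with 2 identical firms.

Inverting demand: P = 72.5 − Q.
In a 2-firm Cournot equilibrium, symmetry and the first-order condition give q = (72.5 − 53)/(3) = 6.5. So Q = 13 and P = 59.5.

q_i = 6.5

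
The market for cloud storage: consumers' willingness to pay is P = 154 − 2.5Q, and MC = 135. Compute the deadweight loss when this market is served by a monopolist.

Under competition P = MC = 135, so Q = (154 − 135)/2.5 = 7.6.
The monopolist equates marginal revenue to marginal cost: 154 − 5Q = 135, so Q = 3.8. From demand, P = 144.5.
DWL is the triangle between Q = 3.8 and Q = 7.6: ½·(7.6 − 3.8)·(144.5 − 135) = 18.05.

DWL = 18.05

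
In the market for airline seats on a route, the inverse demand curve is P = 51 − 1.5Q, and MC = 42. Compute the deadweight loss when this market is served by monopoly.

Under competition P = MC = 42, so Q = (51 − 42)/1.5 = 6.
The monopolist equates marginal revenue to marginal cost: 51 − 3Q = 42, so Q = 3. From demand, P = 46.5.
DWL is the triangle between Q = 3 and Q = 6: ½·(6 − 3)·(46.5 − 42) = 6.75.

DWL = 6.75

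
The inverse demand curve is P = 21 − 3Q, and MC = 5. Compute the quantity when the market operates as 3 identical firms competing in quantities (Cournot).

With 3 symmetric Cournot firms, each firm's FOC gives 21 − 12q = 5, so q = 4/3, Q = 3·4/3 = 4, and P = 9.

Q = 4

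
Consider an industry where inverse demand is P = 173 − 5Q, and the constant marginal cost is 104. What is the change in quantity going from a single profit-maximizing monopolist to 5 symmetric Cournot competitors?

A monopolist chooses Q where MR = MC. MR = 173 − 10Q; setting this equal to 104 gives Q = 6.9 and P = 138.5.
Cournot with 5 identical firms: the symmetric best-response condition is 173 − 30q = 104. Each firm produces q = 2.3, total output Q = 11.5, price P = 115.5.
Change in quantity: 11.5 − 6.9 = 4.6.

Q rises by 4.6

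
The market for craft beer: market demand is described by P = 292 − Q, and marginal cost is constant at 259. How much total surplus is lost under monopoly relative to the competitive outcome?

Under competition P = MC = 259, so Q = (292 − 259)/1 = 33.
Monopoly sets MR = MC: 292 − 2Q = 259 ⇒ Q = 16.5, P = 292 − 16.5 = 275.5.
DWL is the triangle between Q = 16.5 and Q = 33: ½·(33 − 16.5)·(275.5 − 259) = 136.125.

DWL = 136.125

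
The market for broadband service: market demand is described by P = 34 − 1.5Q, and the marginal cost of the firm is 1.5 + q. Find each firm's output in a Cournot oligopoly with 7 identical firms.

q_i = 2.5

Cournot with 7 identical firms: the symmetric best-response condition is 34 − 12q = 1.5 + q. Each firm produces q = 2.5, total output Q = 17.5, price P = 7.75.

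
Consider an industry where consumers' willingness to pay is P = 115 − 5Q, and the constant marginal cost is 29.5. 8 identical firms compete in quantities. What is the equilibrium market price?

With 8 symmetric Cournot firms, each firm's FOC gives 115 − 45q = 29.5, so q = 1.9, Q = 8·1.9 = 15.2, and P = 39.

P = 39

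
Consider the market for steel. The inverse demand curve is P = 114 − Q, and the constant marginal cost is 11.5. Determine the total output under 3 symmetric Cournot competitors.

Cournot with 3 identical firms: the symmetric best-response condition is 114 − 4q = 11.5. Each firm produces q = 25.625, total output Q = 76.875, price P = 37.125.

Q = 76.875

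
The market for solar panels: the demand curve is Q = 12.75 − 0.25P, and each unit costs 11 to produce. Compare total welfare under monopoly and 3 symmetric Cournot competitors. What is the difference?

Total welfare rises by 37.5

Inverting demand: P = 51 − 4Q.
The monopolist equates marginal revenue to marginal cost: 51 − 8Q = 11, so Q = 5. From demand, P = 31.
CS = ½·(51 − 31)·5 = 50; PS = (31 − 11)·5 = 100; TS = 150.
In a 3-firm Cournot equilibrium, symmetry and the first-order condition give q = (51 − 11)/(16) = 2.5. So Q = 7.5 and P = 21.
CS = ½·(51 − 21)·7.5 = 112.5; PS = (21 − 11)·7.5 = 75; TS = 187.5.
Change in total welfare: 187.5 − 150 = 37.5.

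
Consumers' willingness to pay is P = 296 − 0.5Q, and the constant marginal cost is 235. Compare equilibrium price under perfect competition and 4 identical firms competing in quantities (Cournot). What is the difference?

Competitive firms price at marginal cost: P = 235, giving Q = 122.
Cournot with 4 identical firms: the symmetric best-response condition is 296 − 2.5q = 235. Each firm produces q = 24.4, total output Q = 97.6, price P = 247.2.
Change in equilibrium price: 247.2 − 235 = 12.2.

Equilibrium price rises by 12.2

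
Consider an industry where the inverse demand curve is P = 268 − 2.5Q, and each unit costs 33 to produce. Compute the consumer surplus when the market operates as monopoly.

CS = 2761.25

A monopolist chooses Q where MR = MC. MR = 268 − 5Q; setting this equal to 33 gives Q = 47 and P = 150.5.
CS = ½·(268 − 150.5)·47 = 2761.25.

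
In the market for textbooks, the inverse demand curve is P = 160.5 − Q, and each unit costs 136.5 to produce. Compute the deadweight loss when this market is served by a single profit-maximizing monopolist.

DWL = 72

Perfect competition: P = MC = 136.5, so 160.5 − Q = 136.5 and Q = 24.
A monopolist chooses Q where MR = MC. MR = 160.5 − 2Q; setting this equal to 136.5 gives Q = 12 and P = 148.5.
DWL is the triangle between Q = 12 and Q = 24: ½·(24 − 12)·(148.5 − 136.5) = 72.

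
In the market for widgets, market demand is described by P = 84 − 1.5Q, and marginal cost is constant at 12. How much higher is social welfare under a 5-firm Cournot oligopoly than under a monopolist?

The monopolist equates marginal revenue to marginal cost: 84 − 3Q = 12, so Q = 24. From demand, P = 48.
CS = ½·(84 − 48)·24 = 432; PS = (48 − 12)·24 = 864; TS = 1296.
In a 5-firm Cournot equilibrium, symmetry and the first-order condition give q = (84 − 12)/(9) = 8. So Q = 40 and P = 24.
CS = ½·(84 − 24)·40 = 1200; PS = (24 − 12)·40 = 480; TS = 1680.
Change in social welfare: 1680 − 1296 = 384.

Social welfare rises by 384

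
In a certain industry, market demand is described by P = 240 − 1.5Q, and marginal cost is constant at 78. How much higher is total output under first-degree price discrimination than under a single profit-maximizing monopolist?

Q rises by 54

A monopolist chooses Q where MR = MC. MR = 240 − 3Q; setting this equal to 78 gives Q = 54 and P = 159.
A perfectly discriminating monopolist sells every unit with P(Q) ≥ MC(Q), so output equals the competitive quantity Q = 108. Each buyer pays their reservation price, so CS = 0 and the firm captures all surplus.
Change in total output: 108 − 54 = 54.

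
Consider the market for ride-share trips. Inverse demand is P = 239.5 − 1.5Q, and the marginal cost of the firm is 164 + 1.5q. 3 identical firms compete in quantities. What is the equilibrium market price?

P = 194.2

Cournot with 3 identical firms: the symmetric best-response condition is 239.5 − 6q = 164 + 1.5q. Each firm produces q = 151/15, total output Q = 30.2, price P = 194.2.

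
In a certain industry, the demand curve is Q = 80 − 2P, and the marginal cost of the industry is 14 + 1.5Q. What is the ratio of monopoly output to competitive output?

Q_m/Q_c = 0.8

Inverting demand: P = 40 − 0.5Q.
The monopolist equates marginal revenue to marginal cost: 40 − Q = 14 + 1.5Q, so Q = 10.4. From demand, P = 34.8.
Under competition P = MC: 40 − 0.5Q = 14 + 1.5Q ⇒ Q = 13, P = 33.5.
Ratio Q_m/Q_c = 10.4/13 = 0.8.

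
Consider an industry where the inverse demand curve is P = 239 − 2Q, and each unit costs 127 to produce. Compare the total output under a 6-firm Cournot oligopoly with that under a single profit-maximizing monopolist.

Cournot with 6 identical firms: the symmetric best-response condition is 239 − 14q = 127. Each firm produces q = 8, total output Q = 48, price P = 143.
The monopolist equates marginal revenue to marginal cost: 239 − 4Q = 127, so Q = 28. From demand, P = 183.

Cournot: Q = 48; Monopoly: Q = 28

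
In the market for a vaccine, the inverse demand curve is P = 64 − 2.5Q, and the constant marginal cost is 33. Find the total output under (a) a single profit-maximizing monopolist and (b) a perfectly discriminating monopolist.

Monopoly sets MR = MC: 64 − 5Q = 33 ⇒ Q = 6.2, P = 64 − 2.5·6.2 = 48.5.
A perfectly discriminating monopolist sells every unit with P(Q) ≥ MC(Q), so output equals the competitive quantity Q = 12.4. Each buyer pays their reservation price, so CS = 0 and the firm captures all surplus.

Monopoly: Q = 6.2; Perfect PD: Q = 12.4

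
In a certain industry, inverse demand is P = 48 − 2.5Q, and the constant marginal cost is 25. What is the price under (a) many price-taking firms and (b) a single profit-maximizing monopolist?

Competition: P = 25; Monopoly: P = 36.5

Competitive firms price at marginal cost: P = 25, giving Q = 9.2.
Monopoly sets MR = MC: 48 − 5Q = 25 ⇒ Q = 4.6, P = 48 − 2.5·4.6 = 36.5.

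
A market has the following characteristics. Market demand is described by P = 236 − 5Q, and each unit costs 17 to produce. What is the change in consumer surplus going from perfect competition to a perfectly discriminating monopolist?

CS falls by 4796.1

Competitive firms price at marginal cost: P = 17, giving Q = 43.8.
CS = ½·(236 − 17)·43.8 = 4796.1.
A perfectly discriminating monopolist sells every unit with P(Q) ≥ MC(Q), so output equals the competitive quantity Q = 43.8. Each buyer pays their reservation price, so CS = 0 and the firm captures all surplus.
CS = 0.
Change in consumer surplus: 0 − 4796.1 = −4796.1.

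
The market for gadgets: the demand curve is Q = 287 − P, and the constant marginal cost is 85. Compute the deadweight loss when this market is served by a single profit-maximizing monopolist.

Inverting demand: P = 287 − Q.
Under competition P = MC = 85, so Q = (287 − 85)/1 = 202.
Monopoly sets MR = MC: 287 − 2Q = 85 ⇒ Q = 101, P = 287 − 101 = 186.
DWL is the triangle between Q = 101 and Q = 202: ½·(202 − 101)·(186 − 85) = 5100.5.

DWL = 5100.5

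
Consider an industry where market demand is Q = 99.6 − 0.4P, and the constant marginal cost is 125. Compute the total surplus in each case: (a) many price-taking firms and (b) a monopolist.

Inverting demand: P = 249 − 2.5Q.
Competitive firms price at marginal cost: P = 125, giving Q = 49.6.
CS = ½·(249 − 125)·49.6 = 3075.2; PS = (125 − 125)·49.6 = 0; TS = 3075.2.
A monopolist chooses Q where MR = MC. MR = 249 − 5Q; setting this equal to 125 gives Q = 24.8 and P = 187.
CS = ½·(249 − 187)·24.8 = 768.8; PS = (187 − 125)·24.8 = 1537.6; TS = 2306.4.

Competition: TS = 3075.2; Monopoly: TS = 2306.4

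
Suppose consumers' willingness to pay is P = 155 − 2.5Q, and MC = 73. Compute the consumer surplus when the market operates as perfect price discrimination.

CS = 0

With perfect price discrimination, output is the efficient level Q = 32.8 (where demand meets MC), but every buyer pays their willingness to pay: CS = 0 and PS = total surplus.
CS = 0.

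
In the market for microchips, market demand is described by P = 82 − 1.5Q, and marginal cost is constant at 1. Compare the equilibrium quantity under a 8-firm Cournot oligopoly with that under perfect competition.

Cournot with 8 identical firms: the symmetric best-response condition is 82 − 13.5q = 1. Each firm produces q = 6, total output Q = 48, price P = 10.
Competitive firms price at marginal cost: P = 1, giving Q = 54.

Cournot: Q = 48; Competition: Q = 54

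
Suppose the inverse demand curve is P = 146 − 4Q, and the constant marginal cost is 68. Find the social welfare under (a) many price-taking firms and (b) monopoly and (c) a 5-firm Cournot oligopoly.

Competition: TS = 760.5; Monopoly: TS = 570.375; Cournot: TS = 739.375

Under competition P = MC = 68, so Q = (146 − 68)/4 = 19.5.
CS = ½·(146 − 68)·19.5 = 760.5; PS = (68 − 68)·19.5 = 0; TS = 760.5.
The monopolist equates marginal revenue to marginal cost: 146 − 8Q = 68, so Q = 9.75. From demand, P = 107.
CS = ½·(146 − 107)·9.75 = 190.125; PS = (107 − 68)·9.75 = 380.25; TS = 570.375.
In a 5-firm Cournot equilibrium, symmetry and the first-order condition give q = (146 − 68)/(24) = 3.25. So Q = 16.25 and P = 81.
CS = ½·(146 − 81)·16.25 = 528.125; PS = (81 − 68)·16.25 = 211.25; TS = 739.375.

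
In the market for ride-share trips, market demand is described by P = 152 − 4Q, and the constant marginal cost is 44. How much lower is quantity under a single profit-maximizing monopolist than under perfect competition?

Under competition P = MC = 44, so Q = (152 − 44)/4 = 27.
A monopolist chooses Q where MR = MC. MR = 152 − 8Q; setting this equal to 44 gives Q = 13.5 and P = 98.
Change in quantity: 13.5 − 27 = −13.5.

Quantity falls by 13.5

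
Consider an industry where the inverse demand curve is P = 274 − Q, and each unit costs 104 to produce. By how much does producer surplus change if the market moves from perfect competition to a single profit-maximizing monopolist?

PS rises by 7225

Perfect competition: P = MC = 104, so 274 − Q = 104 and Q = 170.
PS = (104 − 104)·170 = 0.
The monopolist equates marginal revenue to marginal cost: 274 − 2Q = 104, so Q = 85. From demand, P = 189.
PS = (189 − 104)·85 = 7225.
Change in producer surplus: 7225 − 0 = 7225.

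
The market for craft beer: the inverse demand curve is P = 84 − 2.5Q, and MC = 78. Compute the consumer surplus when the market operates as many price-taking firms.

CS = 7.2

Competitive firms price at marginal cost: P = 78, giving Q = 2.4.
CS = ½·(84 − 78)·2.4 = 7.2.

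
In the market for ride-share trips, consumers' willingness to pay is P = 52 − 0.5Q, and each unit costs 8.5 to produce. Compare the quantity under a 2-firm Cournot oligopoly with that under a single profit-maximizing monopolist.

Cournot with 2 identical firms: the symmetric best-response condition is 52 − 1.5q = 8.5. Each firm produces q = 29, total output Q = 58, price P = 23.
Monopoly sets MR = MC: 52 − Q = 8.5 ⇒ Q = 43.5, P = 52 − 0.5·43.5 = 30.25.

Cournot: Q = 58; Monopoly: Q = 43.5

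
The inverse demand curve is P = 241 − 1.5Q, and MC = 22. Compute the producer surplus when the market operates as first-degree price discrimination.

PS = 15987

Under first-degree price discrimination the firm charges each unit its demand price and produces up to where P = MC, i.e. Q = 146. Consumer surplus is zero; producer surplus equals total surplus.
PS = ½·(241 − 22)·146 = 15987.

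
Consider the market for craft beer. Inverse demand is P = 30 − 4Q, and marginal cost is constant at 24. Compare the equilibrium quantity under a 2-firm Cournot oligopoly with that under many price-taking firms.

With 2 symmetric Cournot firms, each firm's FOC gives 30 − 12q = 24, so q = 0.5, Q = 2·0.5 = 1, and P = 26.
Perfect competition: P = MC = 24, so 30 − 4Q = 24 and Q = 1.5.

Cournot: Q = 1; Competition: Q = 1.5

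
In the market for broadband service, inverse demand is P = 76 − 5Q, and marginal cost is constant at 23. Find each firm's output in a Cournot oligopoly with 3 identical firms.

Cournot with 3 identical firms: the symmetric best-response condition is 76 − 20q = 23. Each firm produces q = 2.65, total output Q = 7.95, price P = 36.25.

q_i = 2.65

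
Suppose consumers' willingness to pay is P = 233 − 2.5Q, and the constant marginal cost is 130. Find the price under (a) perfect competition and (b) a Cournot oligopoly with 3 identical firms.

Competition: P = 130; Cournot: P = 155.75

Perfect competition: P = MC = 130, so 233 − 2.5Q = 130 and Q = 41.2.
Cournot with 3 identical firms: the symmetric best-response condition is 233 − 10q = 130. Each firm produces q = 10.3, total output Q = 30.9, price P = 155.75.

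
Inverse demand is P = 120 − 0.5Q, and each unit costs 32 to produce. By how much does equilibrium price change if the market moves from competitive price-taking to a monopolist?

Equilibrium price rises by 44

Perfect competition: P = MC = 32, so 120 − 0.5Q = 32 and Q = 176.
A monopolist chooses Q where MR = MC. MR = 120 − Q; setting this equal to 32 gives Q = 88 and P = 76.
Change in equilibrium price: 76 − 32 = 44.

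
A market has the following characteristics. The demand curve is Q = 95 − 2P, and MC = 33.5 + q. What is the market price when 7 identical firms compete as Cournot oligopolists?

Inverting demand: P = 47.5 − 0.5Q.
In a 7-firm Cournot equilibrium, symmetry and the first-order condition give q = (47.5 − 33.5)/(5) = 2.8. So Q = 19.6 and P = 37.7.

P = 37.7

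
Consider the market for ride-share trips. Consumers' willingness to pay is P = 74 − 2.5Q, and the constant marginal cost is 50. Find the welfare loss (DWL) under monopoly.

DWL = 28.8

Competitive firms price at marginal cost: P = 50, giving Q = 9.6.
Monopoly sets MR = MC: 74 − 5Q = 50 ⇒ Q = 4.8, P = 74 − 2.5·4.8 = 62.
DWL is the triangle between Q = 4.8 and Q = 9.6: ½·(9.6 − 4.8)·(62 − 50) = 28.8.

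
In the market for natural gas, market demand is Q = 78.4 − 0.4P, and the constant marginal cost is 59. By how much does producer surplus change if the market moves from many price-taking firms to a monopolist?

PS rises by 1876.9

Inverting demand: P = 196 − 2.5Q.
Under competition P = MC = 59, so Q = (196 − 59)/2.5 = 54.8.
PS = (59 − 59)·54.8 = 0.
The monopolist equates marginal revenue to marginal cost: 196 − 5Q = 59, so Q = 27.4. From demand, P = 127.5.
PS = (127.5 − 59)·27.4 = 1876.9.
Change in producer surplus: 1876.9 − 0 = 1876.9.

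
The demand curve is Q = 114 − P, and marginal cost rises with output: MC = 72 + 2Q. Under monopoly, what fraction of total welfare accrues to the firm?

Inverting demand: P = 114 − Q.
A monopolist chooses Q where MR = MC. MR = 114 − 2Q; setting this equal to 72 + 2Q gives Q = 10.5 and P = 103.5.
CS = ½·(114 − 103.5)·10.5 = 55.125.
PS = P·Q − VC(Q) = 103.5·10.5 − (72·10.5 + ½·2·10.5²) = 220.5.
Share captured = PS/TS = 220.5/275.625 = 0.8.

PS/TS = 0.8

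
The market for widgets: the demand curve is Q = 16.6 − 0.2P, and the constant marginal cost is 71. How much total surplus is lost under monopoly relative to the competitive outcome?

Inverting demand: P = 83 − 5Q.
Competitive firms price at marginal cost: P = 71, giving Q = 2.4.
A monopolist chooses Q where MR = MC. MR = 83 − 10Q; setting this equal to 71 gives Q = 1.2 and P = 77.
DWL is the triangle between Q = 1.2 and Q = 2.4: ½·(2.4 − 1.2)·(77 − 71) = 3.6.

DWL = 3.6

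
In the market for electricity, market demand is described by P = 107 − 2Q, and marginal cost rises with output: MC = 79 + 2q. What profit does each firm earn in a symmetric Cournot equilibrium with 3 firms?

With 3 symmetric Cournot firms, each firm's FOC gives 107 − 8q = 79 + 2q, so q = 2.8, Q = 3·2.8 = 8.4, and P = 90.2.
Each firm's profit = 90.2·2.8 − (79·2.8 + ½·2·2.8²) = 23.52.

π_i = 23.52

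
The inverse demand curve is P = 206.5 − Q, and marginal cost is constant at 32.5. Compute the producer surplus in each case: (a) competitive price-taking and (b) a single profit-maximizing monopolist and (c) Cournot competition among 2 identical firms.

Competition: PS = 0; Monopoly: PS = 7569; Cournot: PS = 6728

Competitive firms price at marginal cost: P = 32.5, giving Q = 174.
PS = (32.5 − 32.5)·174 = 0.
Monopoly sets MR = MC: 206.5 − 2Q = 32.5 ⇒ Q = 87, P = 206.5 − 87 = 119.5.
PS = (119.5 − 32.5)·87 = 7569.
In a 2-firm Cournot equilibrium, symmetry and the first-order condition give q = (206.5 − 32.5)/(3) = 58. So Q = 116 and P = 90.5.
PS = (90.5 − 32.5)·116 = 6728.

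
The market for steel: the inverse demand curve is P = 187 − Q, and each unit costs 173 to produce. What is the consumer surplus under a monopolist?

Monopoly sets MR = MC: 187 − 2Q = 173 ⇒ Q = 7, P = 187 − 7 = 180.
CS = ½·(187 − 180)·7 = 24.5.

CS = 24.5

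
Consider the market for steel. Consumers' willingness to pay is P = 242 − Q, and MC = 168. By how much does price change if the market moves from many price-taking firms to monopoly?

Perfect competition: P = MC = 168, so 242 − Q = 168 and Q = 74.
A monopolist chooses Q where MR = MC. MR = 242 − 2Q; setting this equal to 168 gives Q = 37 and P = 205.
Change in price: 205 − 168 = 37.

Price rises by 37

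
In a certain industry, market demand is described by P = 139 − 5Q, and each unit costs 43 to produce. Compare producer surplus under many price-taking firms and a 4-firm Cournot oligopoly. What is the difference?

Producer surplus rises by 294.912

Under competition P = MC = 43, so Q = (139 − 43)/5 = 19.2.
PS = (43 − 43)·19.2 = 0.
In a 4-firm Cournot equilibrium, symmetry and the first-order condition give q = (139 − 43)/(25) = 3.84. So Q = 15.36 and P = 62.2.
PS = (62.2 − 43)·15.36 = 294.912.
Change in producer surplus: 294.912 − 0 = 294.912.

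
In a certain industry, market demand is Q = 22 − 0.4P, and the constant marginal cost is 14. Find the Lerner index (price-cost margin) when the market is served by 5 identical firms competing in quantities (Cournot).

Lerner index = 0.328

Inverting demand: P = 55 − 2.5Q.
With 5 symmetric Cournot firms, each firm's FOC gives 55 − 15q = 14, so q = 41/15, Q = 5·41/15 = 41/3, and P = 125/6.
Lerner index = (P − MC)/P = (125/6 − 14)/(125/6) = 0.328.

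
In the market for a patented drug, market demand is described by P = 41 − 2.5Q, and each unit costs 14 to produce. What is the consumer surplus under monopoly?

CS = 36.45

The monopolist equates marginal revenue to marginal cost: 41 − 5Q = 14, so Q = 5.4. From demand, P = 27.5.
CS = ½·(41 − 27.5)·5.4 = 36.45.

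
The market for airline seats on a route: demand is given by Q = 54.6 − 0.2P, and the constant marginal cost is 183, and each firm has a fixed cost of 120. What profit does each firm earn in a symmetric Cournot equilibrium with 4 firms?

π_i = −55.2

Inverting demand: P = 273 − 5Q.
Cournot with 4 identical firms: the symmetric best-response condition is 273 − 25q = 183. Each firm produces q = 3.6, total output Q = 14.4, price P = 201.
Each firm's profit = (201 − 183)·3.6 − 120 = −55.2.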